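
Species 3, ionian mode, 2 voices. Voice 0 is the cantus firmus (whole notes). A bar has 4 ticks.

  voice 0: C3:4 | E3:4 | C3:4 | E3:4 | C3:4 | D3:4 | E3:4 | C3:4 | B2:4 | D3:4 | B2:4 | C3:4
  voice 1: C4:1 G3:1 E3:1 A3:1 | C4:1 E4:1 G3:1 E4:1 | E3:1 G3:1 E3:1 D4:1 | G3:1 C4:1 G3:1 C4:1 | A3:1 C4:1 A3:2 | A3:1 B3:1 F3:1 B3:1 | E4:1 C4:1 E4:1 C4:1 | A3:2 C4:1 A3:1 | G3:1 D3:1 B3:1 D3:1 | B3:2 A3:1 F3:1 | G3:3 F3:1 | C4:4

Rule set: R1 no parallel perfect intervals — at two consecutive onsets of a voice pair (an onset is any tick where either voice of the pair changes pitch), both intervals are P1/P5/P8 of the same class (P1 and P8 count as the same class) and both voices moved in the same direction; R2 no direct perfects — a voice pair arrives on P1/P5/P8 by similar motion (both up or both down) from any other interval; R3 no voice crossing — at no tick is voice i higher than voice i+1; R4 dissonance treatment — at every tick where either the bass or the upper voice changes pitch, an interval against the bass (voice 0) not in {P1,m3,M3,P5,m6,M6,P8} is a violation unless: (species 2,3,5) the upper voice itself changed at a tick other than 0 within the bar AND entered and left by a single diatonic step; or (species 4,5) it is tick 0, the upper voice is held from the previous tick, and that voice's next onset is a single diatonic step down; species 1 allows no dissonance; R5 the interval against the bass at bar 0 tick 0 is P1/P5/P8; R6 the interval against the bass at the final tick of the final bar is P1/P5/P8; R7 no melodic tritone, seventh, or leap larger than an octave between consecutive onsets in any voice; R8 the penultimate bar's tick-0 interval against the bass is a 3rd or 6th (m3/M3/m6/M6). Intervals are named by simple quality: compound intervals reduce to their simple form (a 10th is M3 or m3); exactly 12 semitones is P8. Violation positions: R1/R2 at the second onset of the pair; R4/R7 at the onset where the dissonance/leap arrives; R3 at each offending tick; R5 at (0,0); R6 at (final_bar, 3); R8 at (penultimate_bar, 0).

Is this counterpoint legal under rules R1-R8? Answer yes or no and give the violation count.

bar 0: v0=C3 v1=C4 (P8)
bar 1: v0=E3 v1=C4 (m6)
bar 2: v0=C3 v1=E3 (M3)
bar 3: v0=E3 v1=G3 (m3)
bar 4: v0=C3 v1=A3 (M6)
bar 5: v0=D3 v1=A3 (P5)
bar 6: v0=E3 v1=E4 (P8)
bar 7: v0=C3 v1=A3 (M6)
bar 8: v0=B2 v1=G3 (m6)
bar 9: v0=D3 v1=B3 (M6)
bar 10: v0=B2 v1=G3 (m6)
bar 11: v0=C3 v1=C4 (P8)
  R4 @ bar2.3: C3/D4 M2 untreated
  R7 @ bar2.3: E3->D4 leap 10st
  R7 @ bar5.2: B3->F3 leap 6st
  R7 @ bar5.3: F3->B3 leap 6st
  R2 @ bar6.0: D3/B3 M6 -> E3/E4 P8 similar
  R4 @ bar10.3: B2/F3 TT untreated
  R2 @ bar11.0: B2/F3 TT -> C3/C4 P8 similar

No (7 violations)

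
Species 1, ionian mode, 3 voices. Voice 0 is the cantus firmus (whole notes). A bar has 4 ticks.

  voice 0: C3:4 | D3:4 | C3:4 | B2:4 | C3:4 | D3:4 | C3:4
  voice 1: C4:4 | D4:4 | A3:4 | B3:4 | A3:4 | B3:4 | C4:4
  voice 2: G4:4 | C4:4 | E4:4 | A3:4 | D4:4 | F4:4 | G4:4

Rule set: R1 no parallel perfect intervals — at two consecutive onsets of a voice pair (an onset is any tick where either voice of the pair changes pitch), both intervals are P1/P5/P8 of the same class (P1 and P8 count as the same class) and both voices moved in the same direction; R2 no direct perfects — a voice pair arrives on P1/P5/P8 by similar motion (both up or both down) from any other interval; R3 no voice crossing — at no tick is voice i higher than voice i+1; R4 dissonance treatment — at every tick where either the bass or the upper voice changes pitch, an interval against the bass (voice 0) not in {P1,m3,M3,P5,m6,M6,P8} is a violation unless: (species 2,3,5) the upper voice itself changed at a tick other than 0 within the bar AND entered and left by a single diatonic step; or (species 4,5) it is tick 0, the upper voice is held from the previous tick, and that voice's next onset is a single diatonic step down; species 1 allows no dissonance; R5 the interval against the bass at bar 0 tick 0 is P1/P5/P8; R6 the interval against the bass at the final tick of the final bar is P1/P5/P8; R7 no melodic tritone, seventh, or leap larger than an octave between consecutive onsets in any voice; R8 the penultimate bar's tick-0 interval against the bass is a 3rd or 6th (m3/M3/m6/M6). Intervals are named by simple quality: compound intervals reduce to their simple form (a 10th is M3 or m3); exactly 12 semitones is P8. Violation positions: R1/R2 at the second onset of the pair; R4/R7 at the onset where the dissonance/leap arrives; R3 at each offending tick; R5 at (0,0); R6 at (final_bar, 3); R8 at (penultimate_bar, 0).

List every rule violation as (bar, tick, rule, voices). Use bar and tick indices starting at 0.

(1, 0, R1, (0, 1))
(1, 0, R3, (1, 2))
(1, 0, R4, (0, 2))
(1, 1, R3, (1, 2))
(1, 2, R3, (1, 2))
(1, 3, R3, (1, 2))
(3, 0, R3, (1, 2))
(3, 0, R4, (0, 2))
(3, 1, R3, (1, 2))
(3, 2, R3, (1, 2))
(3, 3, R3, (1, 2))
(4, 0, R4, (0, 2))
(6, 0, R2, (1, 2))

bar 0: v0=C3 v1=C4 v2=G4 downbeat P5
bar 1: v0=D3 v1=D4 v2=C4 downbeat m7
bar 2: v0=C3 v1=A3 v2=E4 downbeat M3
bar 3: v0=B2 v1=B3 v2=A3 downbeat m7
bar 4: v0=C3 v1=A3 v2=D4 downbeat M2
bar 5: v0=D3 v1=B3 v2=F4 downbeat m3
bar 6: v0=C3 v1=C4 v2=G4 downbeat P5
  -> R1 @ bar 1 tick 0 v(0, 1): C3/C4 P8 -> D3/D4 P8 similar
  -> R3 @ bar 1 tick 0 v(1, 2): D4 above C4
  -> R4 @ bar 1 tick 0 v(0, 2): D3/C4 m7 untreated
  -> R3 @ bar 1 tick 1 v(1, 2): D4 above C4
  -> R3 @ bar 1 tick 2 v(1, 2): D4 above C4
  -> R3 @ bar 1 tick 3 v(1, 2): D4 above C4
  -> R3 @ bar 3 tick 0 v(1, 2): B3 above A3
  -> R4 @ bar 3 tick 0 v(0, 2): B2/A3 m7 untreated
  -> R3 @ bar 3 tick 1 v(1, 2): B3 above A3
  -> R3 @ bar 3 tick 2 v(1, 2): B3 above A3
  -> R3 @ bar 3 tick 3 v(1, 2): B3 above A3
  -> R4 @ bar 4 tick 0 v(0, 2): C3/D4 M2 untreated
  -> R2 @ bar 6 tick 0 v(1, 2): B3/F4 TT -> C4/G4 P5 similar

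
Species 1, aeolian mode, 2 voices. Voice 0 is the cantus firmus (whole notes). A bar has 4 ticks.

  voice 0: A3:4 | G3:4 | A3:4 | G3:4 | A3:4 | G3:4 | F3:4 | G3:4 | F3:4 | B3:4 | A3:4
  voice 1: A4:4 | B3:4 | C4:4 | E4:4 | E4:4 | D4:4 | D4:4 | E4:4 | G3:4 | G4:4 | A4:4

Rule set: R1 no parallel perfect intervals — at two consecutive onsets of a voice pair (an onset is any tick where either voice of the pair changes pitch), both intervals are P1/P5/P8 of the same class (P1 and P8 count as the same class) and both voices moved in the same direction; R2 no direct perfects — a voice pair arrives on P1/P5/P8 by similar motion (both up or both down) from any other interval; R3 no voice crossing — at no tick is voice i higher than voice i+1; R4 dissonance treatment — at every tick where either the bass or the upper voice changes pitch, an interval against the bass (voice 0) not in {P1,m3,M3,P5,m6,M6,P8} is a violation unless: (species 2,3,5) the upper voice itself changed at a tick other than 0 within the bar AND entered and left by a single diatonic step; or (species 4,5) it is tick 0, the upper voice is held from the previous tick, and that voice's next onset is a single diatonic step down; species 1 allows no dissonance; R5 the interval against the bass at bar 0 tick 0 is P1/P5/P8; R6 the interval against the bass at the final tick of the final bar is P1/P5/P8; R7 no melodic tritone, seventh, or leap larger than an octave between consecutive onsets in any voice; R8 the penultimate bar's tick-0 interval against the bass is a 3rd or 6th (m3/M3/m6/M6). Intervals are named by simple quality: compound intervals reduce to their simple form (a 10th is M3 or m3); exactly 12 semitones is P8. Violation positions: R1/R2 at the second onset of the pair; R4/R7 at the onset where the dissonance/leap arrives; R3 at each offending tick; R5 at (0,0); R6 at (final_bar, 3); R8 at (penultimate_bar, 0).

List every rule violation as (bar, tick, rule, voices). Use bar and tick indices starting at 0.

(1, 0, R7, (1,))
(5, 0, R1, (0, 1))
(8, 0, R4, (0, 1))
(9, 0, R7, (0,))

bar 0: v0=A3 v1=A4 downbeat P8
bar 1: v0=G3 v1=B3 downbeat M3
bar 2: v0=A3 v1=C4 downbeat m3
bar 3: v0=G3 v1=E4 downbeat M6
bar 4: v0=A3 v1=E4 downbeat P5
bar 5: v0=G3 v1=D4 downbeat P5
bar 6: v0=F3 v1=D4 downbeat M6
bar 7: v0=G3 v1=E4 downbeat M6
bar 8: v0=F3 v1=G3 downbeat M2
bar 9: v0=B3 v1=G4 downbeat m6
bar 10: v0=A3 v1=A4 downbeat P8
  -> R7 @ bar 1 tick 0 v(1,): A4->B3 leap 10st
  -> R1 @ bar 5 tick 0 v(0, 1): A3/E4 P5 -> G3/D4 P5 similar
  -> R4 @ bar 8 tick 0 v(0, 1): F3/G3 M2 untreated
  -> R7 @ bar 9 tick 0 v(0,): F3->B3 leap 6st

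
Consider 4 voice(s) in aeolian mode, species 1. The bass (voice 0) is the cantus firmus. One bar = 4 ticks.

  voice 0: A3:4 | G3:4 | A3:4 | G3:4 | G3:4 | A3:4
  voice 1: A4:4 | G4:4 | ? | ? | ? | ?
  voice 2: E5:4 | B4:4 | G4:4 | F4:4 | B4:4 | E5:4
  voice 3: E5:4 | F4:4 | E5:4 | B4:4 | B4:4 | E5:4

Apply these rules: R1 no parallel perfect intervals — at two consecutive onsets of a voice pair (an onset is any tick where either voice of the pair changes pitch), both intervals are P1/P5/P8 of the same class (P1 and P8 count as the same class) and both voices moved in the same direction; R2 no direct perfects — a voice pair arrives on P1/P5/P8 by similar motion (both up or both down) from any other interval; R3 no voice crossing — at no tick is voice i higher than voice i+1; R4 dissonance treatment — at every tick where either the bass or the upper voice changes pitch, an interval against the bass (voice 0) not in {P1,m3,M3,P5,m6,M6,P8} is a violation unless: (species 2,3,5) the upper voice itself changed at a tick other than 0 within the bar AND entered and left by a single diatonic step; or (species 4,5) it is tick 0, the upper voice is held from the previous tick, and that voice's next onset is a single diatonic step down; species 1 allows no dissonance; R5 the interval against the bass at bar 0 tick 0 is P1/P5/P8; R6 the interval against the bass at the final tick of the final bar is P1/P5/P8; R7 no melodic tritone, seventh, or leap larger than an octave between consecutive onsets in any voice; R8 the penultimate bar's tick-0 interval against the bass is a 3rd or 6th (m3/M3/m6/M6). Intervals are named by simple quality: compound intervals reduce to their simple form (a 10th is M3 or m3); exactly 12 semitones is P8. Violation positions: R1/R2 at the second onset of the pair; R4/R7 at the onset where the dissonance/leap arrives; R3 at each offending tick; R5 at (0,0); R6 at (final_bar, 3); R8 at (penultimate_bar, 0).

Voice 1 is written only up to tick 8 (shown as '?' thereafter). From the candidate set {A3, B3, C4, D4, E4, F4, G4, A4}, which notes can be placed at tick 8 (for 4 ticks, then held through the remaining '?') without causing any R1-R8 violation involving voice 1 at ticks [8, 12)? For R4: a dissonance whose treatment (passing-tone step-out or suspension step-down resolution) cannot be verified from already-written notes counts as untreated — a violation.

{E4, F4}

A3: violates R7
B3: violates R4
C4: violates R2
D4: violates R4
E4: legal
F4: legal
G4: violates R4
A4: violates R1,R2,R3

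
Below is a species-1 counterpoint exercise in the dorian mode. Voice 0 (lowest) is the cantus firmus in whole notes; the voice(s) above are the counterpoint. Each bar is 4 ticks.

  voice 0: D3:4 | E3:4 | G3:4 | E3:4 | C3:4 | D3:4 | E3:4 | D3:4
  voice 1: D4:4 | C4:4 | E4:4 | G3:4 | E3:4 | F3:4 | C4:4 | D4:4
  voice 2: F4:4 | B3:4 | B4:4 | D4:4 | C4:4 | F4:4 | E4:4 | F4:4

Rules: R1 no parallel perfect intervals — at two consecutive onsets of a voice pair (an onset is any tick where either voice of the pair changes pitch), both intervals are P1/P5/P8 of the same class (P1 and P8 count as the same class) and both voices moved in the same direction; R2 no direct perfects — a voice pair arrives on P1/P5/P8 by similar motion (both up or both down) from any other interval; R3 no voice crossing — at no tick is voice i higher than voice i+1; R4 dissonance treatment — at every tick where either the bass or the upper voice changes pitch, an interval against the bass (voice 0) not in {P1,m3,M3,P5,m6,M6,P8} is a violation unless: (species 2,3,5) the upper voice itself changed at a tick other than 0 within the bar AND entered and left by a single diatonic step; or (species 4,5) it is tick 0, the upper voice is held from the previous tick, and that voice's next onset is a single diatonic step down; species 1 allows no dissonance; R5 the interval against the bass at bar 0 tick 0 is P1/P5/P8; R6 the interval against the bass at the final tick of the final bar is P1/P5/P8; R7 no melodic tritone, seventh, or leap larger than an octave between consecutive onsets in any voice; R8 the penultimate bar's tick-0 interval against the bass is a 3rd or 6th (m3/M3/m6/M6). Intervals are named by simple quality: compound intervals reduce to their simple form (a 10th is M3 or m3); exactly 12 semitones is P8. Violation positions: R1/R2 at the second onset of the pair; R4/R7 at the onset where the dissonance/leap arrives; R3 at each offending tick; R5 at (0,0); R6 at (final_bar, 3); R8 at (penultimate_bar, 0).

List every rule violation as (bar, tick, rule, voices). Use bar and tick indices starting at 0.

bar 0: v0=D3 v1=D4 v2=F4 downbeat m3
bar 1: v0=E3 v1=C4 v2=B3 downbeat P5
bar 2: v0=G3 v1=E4 v2=B4 downbeat M3
bar 3: v0=E3 v1=G3 v2=D4 downbeat m7
bar 4: v0=C3 v1=E3 v2=C4 downbeat P8
bar 5: v0=D3 v1=F3 v2=F4 downbeat m3
bar 6: v0=E3 v1=C4 v2=E4 downbeat P8
bar 7: v0=D3 v1=D4 v2=F4 downbeat m3
  -> R5 @ bar 0 tick 0 v(0, 2): opens on m3
  -> R3 @ bar 1 tick 0 v(1, 2): C4 above B3
  -> R7 @ bar 1 tick 0 v(2,): F4->B3 leap 6st
  -> R3 @ bar 1 tick 1 v(1, 2): C4 above B3
  -> R3 @ bar 1 tick 2 v(1, 2): C4 above B3
  -> R3 @ bar 1 tick 3 v(1, 2): C4 above B3
  -> R2 @ bar 2 tick 0 v(1, 2): C4/B3 m2 -> E4/B4 P5 similar
  -> R1 @ bar 3 tick 0 v(1, 2): E4/B4 P5 -> G3/D4 P5 similar
  -> R4 @ bar 3 tick 0 v(0, 2): E3/D4 m7 untreated
  -> R2 @ bar 4 tick 0 v(0, 2): E3/D4 m7 -> C3/C4 P8 similar
  -> R2 @ bar 5 tick 0 v(1, 2): E3/C4 m6 -> F3/F4 P8 similar
  -> R8 @ bar 6 tick 0 v(0, 2): penult P8 not 3rd/6th
  -> R6 @ bar 7 tick 3 v(0, 2): closes on m3

(0, 0, R5, (0, 2))
(1, 0, R3, (1, 2))
(1, 0, R7, (2,))
(1, 1, R3, (1, 2))
(1, 2, R3, (1, 2))
(1, 3, R3, (1, 2))
(2, 0, R2, (1, 2))
(3, 0, R1, (1, 2))
(3, 0, R4, (0, 2))
(4, 0, R2, (0, 2))
(5, 0, R2, (1, 2))
(6, 0, R8, (0, 2))
(7, 3, R6, (0, 2))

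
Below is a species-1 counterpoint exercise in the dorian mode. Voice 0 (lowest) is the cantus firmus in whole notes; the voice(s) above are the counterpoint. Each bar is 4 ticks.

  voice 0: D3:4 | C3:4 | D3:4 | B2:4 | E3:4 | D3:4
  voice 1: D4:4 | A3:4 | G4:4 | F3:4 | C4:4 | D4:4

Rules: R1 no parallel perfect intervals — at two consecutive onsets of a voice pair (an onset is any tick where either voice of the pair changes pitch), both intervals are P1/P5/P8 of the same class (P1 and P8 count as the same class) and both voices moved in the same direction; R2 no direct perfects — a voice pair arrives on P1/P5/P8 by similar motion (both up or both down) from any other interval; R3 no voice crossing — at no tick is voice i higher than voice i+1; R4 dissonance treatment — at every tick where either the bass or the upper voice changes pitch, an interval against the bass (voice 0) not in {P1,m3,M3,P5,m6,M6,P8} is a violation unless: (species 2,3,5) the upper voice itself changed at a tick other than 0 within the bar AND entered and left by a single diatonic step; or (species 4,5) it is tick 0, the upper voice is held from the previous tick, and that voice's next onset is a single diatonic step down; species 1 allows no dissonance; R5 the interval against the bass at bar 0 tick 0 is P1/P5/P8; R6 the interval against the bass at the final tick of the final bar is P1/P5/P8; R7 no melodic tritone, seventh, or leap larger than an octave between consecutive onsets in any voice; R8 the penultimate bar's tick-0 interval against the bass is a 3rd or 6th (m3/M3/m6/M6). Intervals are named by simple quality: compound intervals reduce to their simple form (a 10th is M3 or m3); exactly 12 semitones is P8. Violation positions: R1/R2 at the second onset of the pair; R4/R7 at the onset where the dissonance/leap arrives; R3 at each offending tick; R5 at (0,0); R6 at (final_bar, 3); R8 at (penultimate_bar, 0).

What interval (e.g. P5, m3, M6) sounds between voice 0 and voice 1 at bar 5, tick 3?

voice 0=D3 voice 1=D4 -> P8

P8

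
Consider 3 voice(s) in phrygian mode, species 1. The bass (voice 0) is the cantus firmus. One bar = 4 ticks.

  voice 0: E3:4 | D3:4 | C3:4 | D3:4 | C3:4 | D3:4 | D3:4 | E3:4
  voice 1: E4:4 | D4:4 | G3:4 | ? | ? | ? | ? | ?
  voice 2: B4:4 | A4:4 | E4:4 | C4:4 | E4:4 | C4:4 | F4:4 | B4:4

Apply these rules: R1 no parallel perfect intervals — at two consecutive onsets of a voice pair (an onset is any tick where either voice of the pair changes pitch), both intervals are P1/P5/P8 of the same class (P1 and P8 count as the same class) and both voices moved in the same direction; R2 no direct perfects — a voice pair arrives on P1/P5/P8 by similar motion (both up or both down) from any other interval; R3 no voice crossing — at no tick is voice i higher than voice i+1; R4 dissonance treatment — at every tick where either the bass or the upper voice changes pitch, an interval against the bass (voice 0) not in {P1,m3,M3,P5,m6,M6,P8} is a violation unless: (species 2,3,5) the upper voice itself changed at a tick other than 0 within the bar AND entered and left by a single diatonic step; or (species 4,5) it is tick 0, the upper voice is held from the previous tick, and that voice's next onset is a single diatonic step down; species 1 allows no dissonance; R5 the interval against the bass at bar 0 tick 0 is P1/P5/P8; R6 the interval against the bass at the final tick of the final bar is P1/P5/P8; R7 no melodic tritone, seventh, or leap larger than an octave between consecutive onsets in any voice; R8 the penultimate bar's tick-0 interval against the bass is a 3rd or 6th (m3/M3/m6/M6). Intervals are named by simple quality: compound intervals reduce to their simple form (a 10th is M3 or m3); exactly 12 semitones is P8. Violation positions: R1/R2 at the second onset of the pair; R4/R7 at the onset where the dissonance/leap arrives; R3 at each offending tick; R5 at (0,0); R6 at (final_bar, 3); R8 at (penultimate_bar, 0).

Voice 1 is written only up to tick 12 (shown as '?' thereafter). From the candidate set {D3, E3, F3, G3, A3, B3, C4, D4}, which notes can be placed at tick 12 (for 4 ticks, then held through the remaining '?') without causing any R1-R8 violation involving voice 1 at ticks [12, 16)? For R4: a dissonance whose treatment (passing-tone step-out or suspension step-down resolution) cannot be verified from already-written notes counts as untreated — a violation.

D3: legal
E3: violates R4
F3: violates R2
G3: violates R4
A3: violates R1
B3: legal
C4: violates R4
D4: violates R2,R3

{B3, D3}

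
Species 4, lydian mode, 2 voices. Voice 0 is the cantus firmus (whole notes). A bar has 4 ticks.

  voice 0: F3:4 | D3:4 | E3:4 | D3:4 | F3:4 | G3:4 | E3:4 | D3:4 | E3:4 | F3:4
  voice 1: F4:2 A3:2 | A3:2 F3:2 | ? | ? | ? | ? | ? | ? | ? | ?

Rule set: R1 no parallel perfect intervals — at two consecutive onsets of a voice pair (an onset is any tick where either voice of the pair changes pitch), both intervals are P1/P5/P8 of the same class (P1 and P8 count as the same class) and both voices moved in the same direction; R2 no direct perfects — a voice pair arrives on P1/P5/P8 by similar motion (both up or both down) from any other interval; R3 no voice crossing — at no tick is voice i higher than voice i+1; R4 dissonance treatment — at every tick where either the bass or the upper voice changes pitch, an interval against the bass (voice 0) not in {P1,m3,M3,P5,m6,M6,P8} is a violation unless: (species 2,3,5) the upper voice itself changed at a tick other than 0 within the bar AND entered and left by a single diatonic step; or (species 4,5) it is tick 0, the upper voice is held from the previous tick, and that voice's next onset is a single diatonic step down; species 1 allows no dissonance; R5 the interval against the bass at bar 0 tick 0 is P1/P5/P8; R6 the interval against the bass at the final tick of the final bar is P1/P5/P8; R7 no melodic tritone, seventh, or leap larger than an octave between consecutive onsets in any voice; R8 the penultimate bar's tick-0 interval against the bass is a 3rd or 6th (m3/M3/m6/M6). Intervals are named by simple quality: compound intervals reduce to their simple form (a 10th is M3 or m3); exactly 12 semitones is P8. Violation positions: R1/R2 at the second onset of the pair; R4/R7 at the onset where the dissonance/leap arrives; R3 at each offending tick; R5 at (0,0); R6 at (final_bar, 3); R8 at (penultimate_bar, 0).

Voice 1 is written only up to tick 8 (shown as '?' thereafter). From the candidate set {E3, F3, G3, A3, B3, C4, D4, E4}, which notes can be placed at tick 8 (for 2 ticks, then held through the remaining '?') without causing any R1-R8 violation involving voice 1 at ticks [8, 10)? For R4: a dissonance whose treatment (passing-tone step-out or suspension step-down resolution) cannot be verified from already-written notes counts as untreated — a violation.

E3: legal
F3: violates R4
G3: legal
A3: violates R4
B3: violates R2,R7
C4: legal
D4: violates R4
E4: violates R2,R7

{C4, E3, G3}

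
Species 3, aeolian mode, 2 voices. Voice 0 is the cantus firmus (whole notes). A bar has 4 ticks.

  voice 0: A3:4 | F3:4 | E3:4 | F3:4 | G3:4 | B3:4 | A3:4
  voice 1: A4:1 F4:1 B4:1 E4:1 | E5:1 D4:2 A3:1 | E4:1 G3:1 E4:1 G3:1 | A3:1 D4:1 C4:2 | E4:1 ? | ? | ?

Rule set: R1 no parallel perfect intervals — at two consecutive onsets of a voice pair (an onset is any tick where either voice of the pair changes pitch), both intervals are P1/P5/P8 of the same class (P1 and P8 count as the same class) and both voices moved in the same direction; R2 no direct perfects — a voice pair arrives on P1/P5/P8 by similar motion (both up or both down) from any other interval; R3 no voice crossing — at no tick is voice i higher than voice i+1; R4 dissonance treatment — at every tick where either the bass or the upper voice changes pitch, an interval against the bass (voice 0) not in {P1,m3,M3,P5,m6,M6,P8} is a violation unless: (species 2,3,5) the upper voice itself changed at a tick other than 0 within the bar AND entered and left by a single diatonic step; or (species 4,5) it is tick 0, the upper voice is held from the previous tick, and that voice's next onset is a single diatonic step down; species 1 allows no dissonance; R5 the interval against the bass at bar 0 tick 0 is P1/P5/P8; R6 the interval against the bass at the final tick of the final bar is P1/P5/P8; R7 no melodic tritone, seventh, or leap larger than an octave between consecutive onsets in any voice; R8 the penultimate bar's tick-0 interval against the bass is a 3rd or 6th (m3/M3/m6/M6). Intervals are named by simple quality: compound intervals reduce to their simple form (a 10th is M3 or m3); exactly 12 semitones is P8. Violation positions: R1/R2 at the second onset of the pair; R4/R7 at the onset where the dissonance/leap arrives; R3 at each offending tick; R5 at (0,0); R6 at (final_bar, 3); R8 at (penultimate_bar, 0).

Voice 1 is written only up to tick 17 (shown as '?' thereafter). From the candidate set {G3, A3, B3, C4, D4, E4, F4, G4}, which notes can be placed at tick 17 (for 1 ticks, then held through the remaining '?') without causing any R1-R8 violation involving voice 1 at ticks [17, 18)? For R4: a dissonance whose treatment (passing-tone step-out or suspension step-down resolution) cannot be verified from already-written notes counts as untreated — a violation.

{B3, D4, E4, G3, G4}

G3: legal
A3: violates R4
B3: legal
C4: violates R4
D4: legal
E4: legal
F4: violates R4
G4: legal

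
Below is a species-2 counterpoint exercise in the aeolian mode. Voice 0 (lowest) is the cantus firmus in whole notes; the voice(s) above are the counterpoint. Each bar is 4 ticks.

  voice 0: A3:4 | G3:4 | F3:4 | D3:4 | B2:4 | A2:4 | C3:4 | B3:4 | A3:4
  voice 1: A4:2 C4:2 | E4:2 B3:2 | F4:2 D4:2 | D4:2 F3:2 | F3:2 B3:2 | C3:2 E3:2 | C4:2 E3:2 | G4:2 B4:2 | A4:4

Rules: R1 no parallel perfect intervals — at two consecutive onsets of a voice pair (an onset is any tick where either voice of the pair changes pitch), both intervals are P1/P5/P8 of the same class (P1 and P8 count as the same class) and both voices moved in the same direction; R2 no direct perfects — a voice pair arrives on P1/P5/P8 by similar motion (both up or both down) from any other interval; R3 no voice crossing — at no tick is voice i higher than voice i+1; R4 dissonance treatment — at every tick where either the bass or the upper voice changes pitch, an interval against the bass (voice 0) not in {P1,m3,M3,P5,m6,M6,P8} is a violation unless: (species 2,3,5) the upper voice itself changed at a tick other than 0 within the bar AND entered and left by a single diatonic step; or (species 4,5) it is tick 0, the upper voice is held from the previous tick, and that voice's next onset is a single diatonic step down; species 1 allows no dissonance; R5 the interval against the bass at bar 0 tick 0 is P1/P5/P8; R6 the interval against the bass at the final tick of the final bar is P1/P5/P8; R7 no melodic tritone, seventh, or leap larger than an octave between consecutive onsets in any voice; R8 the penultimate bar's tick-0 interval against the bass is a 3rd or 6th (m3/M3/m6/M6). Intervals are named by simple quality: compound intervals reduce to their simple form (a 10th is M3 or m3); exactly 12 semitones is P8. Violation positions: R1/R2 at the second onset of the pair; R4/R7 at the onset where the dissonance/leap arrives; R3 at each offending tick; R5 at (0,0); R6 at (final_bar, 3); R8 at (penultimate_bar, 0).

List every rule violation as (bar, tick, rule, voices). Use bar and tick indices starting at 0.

bar 0: v0=A3 v1=A4 downbeat P8
bar 1: v0=G3 v1=E4 downbeat M6
bar 2: v0=F3 v1=F4 downbeat P8
bar 3: v0=D3 v1=D4 downbeat P8
bar 4: v0=B2 v1=F3 downbeat TT
bar 5: v0=A2 v1=C3 downbeat m3
bar 6: v0=C3 v1=C4 downbeat P8
bar 7: v0=B3 v1=G4 downbeat m6
bar 8: v0=A3 v1=A4 downbeat P8
  -> R7 @ bar 2 tick 0 v(1,): B3->F4 leap 6st
  -> R4 @ bar 4 tick 0 v(0, 1): B2/F3 TT untreated
  -> R7 @ bar 4 tick 2 v(1,): F3->B3 leap 6st
  -> R7 @ bar 5 tick 0 v(1,): B3->C3 leap 11st
  -> R2 @ bar 6 tick 0 v(0, 1): A2/E3 P5 -> C3/C4 P8 similar
  -> R7 @ bar 7 tick 0 v(0,): C3->B3 leap 11st
  -> R7 @ bar 7 tick 0 v(1,): E3->G4 leap 15st
  -> R1 @ bar 8 tick 0 v(0, 1): B3/B4 P8 -> A3/A4 P8 similar

(2, 0, R7, (1,))
(4, 0, R4, (0, 1))
(4, 2, R7, (1,))
(5, 0, R7, (1,))
(6, 0, R2, (0, 1))
(7, 0, R7, (0,))
(7, 0, R7, (1,))
(8, 0, R1, (0, 1))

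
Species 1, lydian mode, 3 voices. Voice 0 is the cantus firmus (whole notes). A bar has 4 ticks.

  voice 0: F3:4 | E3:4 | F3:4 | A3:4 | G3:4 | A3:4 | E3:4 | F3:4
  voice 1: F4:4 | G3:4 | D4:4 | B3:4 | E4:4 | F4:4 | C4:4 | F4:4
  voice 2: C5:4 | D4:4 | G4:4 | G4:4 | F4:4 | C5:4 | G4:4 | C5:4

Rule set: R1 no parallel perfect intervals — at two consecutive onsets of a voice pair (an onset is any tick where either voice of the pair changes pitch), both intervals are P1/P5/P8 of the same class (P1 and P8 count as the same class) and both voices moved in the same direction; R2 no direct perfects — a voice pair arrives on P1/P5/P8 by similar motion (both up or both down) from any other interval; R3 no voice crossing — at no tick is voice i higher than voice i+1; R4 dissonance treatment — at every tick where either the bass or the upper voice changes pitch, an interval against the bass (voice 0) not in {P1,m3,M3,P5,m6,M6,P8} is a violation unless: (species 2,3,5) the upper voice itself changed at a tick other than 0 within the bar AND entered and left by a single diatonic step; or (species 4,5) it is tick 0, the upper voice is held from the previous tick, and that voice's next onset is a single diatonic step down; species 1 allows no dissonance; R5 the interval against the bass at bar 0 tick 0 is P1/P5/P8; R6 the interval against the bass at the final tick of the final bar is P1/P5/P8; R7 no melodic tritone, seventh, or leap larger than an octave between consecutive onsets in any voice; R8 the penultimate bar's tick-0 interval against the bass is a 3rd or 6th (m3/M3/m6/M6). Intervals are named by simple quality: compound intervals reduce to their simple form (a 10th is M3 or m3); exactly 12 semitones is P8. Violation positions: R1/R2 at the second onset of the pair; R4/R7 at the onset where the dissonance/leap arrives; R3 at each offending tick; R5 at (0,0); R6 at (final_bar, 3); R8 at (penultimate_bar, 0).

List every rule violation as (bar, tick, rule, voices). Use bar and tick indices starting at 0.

bar 0: v0=F3 v1=F4 v2=C5 downbeat P5
bar 1: v0=E3 v1=G3 v2=D4 downbeat m7
bar 2: v0=F3 v1=D4 v2=G4 downbeat M2
bar 3: v0=A3 v1=B3 v2=G4 downbeat m7
bar 4: v0=G3 v1=E4 v2=F4 downbeat m7
bar 5: v0=A3 v1=F4 v2=C5 downbeat m3
bar 6: v0=E3 v1=C4 v2=G4 downbeat m3
bar 7: v0=F3 v1=F4 v2=C5 downbeat P5
  -> R1 @ bar 1 tick 0 v(1, 2): F4/C5 P5 -> G3/D4 P5 similar
  -> R4 @ bar 1 tick 0 v(0, 2): E3/D4 m7 untreated
  -> R7 @ bar 1 tick 0 v(1,): F4->G3 leap 10st
  -> R7 @ bar 1 tick 0 v(2,): C5->D4 leap 10st
  -> R4 @ bar 2 tick 0 v(0, 2): F3/G4 M2 untreated
  -> R4 @ bar 3 tick 0 v(0, 1): A3/B3 M2 untreated
  -> R4 @ bar 3 tick 0 v(0, 2): A3/G4 m7 untreated
  -> R4 @ bar 4 tick 0 v(0, 2): G3/F4 m7 untreated
  -> R2 @ bar 5 tick 0 v(1, 2): E4/F4 m2 -> F4/C5 P5 similar
  -> R1 @ bar 6 tick 0 v(1, 2): F4/C5 P5 -> C4/G4 P5 similar
  -> R1 @ bar 7 tick 0 v(1, 2): C4/G4 P5 -> F4/C5 P5 similar
  -> R2 @ bar 7 tick 0 v(0, 1): E3/C4 m6 -> F3/F4 P8 similar
  -> R2 @ bar 7 tick 0 v(0, 2): E3/G4 m3 -> F3/C5 P5 similar

(1, 0, R1, (1, 2))
(1, 0, R4, (0, 2))
(1, 0, R7, (1,))
(1, 0, R7, (2,))
(2, 0, R4, (0, 2))
(3, 0, R4, (0, 1))
(3, 0, R4, (0, 2))
(4, 0, R4, (0, 2))
(5, 0, R2, (1, 2))
(6, 0, R1, (1, 2))
(7, 0, R1, (1, 2))
(7, 0, R2, (0, 1))
(7, 0, R2, (0, 2))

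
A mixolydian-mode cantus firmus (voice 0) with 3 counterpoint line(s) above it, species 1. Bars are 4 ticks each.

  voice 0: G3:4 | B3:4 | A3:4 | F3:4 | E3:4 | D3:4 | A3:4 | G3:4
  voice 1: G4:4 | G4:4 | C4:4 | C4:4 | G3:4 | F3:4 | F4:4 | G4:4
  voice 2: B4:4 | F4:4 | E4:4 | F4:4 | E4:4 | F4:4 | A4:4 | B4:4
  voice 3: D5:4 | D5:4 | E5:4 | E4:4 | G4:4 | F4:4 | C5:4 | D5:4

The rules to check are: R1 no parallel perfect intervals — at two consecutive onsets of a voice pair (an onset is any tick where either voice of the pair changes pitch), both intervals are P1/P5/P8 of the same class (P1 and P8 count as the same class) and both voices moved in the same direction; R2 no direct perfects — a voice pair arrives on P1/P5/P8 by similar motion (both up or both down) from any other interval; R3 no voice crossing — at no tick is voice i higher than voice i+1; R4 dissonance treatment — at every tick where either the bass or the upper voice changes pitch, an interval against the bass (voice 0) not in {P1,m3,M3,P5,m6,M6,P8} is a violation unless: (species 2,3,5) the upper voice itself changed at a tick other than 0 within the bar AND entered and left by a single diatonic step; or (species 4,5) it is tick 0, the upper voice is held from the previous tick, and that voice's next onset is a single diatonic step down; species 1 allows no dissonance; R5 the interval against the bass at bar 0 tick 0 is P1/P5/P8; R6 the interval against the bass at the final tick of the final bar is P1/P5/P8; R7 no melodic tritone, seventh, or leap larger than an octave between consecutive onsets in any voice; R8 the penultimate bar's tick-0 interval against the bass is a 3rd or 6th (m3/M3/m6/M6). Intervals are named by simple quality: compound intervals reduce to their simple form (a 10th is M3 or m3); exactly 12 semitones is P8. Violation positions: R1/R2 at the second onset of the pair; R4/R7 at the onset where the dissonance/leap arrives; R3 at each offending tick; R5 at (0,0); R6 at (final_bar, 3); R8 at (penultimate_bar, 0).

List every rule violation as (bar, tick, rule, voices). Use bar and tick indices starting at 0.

(0, 0, R5, (0, 2))
(1, 0, R3, (1, 2))
(1, 0, R4, (0, 2))
(1, 0, R7, (2,))
(1, 1, R3, (1, 2))
(1, 2, R3, (1, 2))
(1, 3, R3, (1, 2))
(2, 0, R2, (0, 2))
(3, 0, R3, (2, 3))
(3, 0, R4, (0, 3))
(3, 1, R3, (2, 3))
(3, 2, R3, (2, 3))
(3, 3, R3, (2, 3))
(4, 0, R1, (0, 2))
(5, 0, R1, (1, 3))
(6, 0, R2, (0, 2))
(6, 0, R2, (1, 3))
(6, 0, R8, (0, 2))
(7, 0, R1, (1, 3))
(7, 3, R6, (0, 2))

bar 0: v0=G3 v1=G4 v2=B4 v3=D5 downbeat P5
bar 1: v0=B3 v1=G4 v2=F4 v3=D5 downbeat m3
bar 2: v0=A3 v1=C4 v2=E4 v3=E5 downbeat P5
bar 3: v0=F3 v1=C4 v2=F4 v3=E4 downbeat M7
bar 4: v0=E3 v1=G3 v2=E4 v3=G4 downbeat m3
bar 5: v0=D3 v1=F3 v2=F4 v3=F4 downbeat m3
bar 6: v0=A3 v1=F4 v2=A4 v3=C5 downbeat m3
bar 7: v0=G3 v1=G4 v2=B4 v3=D5 downbeat P5
  -> R5 @ bar 0 tick 0 v(0, 2): opens on M3
  -> R3 @ bar 1 tick 0 v(1, 2): G4 above F4
  -> R4 @ bar 1 tick 0 v(0, 2): B3/F4 TT untreated
  -> R7 @ bar 1 tick 0 v(2,): B4->F4 leap 6st
  -> R3 @ bar 1 tick 1 v(1, 2): G4 above F4
  -> R3 @ bar 1 tick 2 v(1, 2): G4 above F4
  -> R3 @ bar 1 tick 3 v(1, 2): G4 above F4
  -> R2 @ bar 2 tick 0 v(0, 2): B3/F4 TT -> A3/E4 P5 similar
  -> R3 @ bar 3 tick 0 v(2, 3): F4 above E4
  -> R4 @ bar 3 tick 0 v(0, 3): F3/E4 M7 untreated
  -> R3 @ bar 3 tick 1 v(2, 3): F4 above E4
  -> R3 @ bar 3 tick 2 v(2, 3): F4 above E4
  -> R3 @ bar 3 tick 3 v(2, 3): F4 above E4
  -> R1 @ bar 4 tick 0 v(0, 2): F3/F4 P8 -> E3/E4 P8 similar
  -> R1 @ bar 5 tick 0 v(1, 3): G3/G4 P8 -> F3/F4 P8 similar
  -> R2 @ bar 6 tick 0 v(0, 2): D3/F4 m3 -> A3/A4 P8 similar
  -> R2 @ bar 6 tick 0 v(1, 3): F3/F4 P8 -> F4/C5 P5 similar
  -> R8 @ bar 6 tick 0 v(0, 2): penult P8 not 3rd/6th
  -> R1 @ bar 7 tick 0 v(1, 3): F4/C5 P5 -> G4/D5 P5 similar
  -> R6 @ bar 7 tick 3 v(0, 2): closes on M3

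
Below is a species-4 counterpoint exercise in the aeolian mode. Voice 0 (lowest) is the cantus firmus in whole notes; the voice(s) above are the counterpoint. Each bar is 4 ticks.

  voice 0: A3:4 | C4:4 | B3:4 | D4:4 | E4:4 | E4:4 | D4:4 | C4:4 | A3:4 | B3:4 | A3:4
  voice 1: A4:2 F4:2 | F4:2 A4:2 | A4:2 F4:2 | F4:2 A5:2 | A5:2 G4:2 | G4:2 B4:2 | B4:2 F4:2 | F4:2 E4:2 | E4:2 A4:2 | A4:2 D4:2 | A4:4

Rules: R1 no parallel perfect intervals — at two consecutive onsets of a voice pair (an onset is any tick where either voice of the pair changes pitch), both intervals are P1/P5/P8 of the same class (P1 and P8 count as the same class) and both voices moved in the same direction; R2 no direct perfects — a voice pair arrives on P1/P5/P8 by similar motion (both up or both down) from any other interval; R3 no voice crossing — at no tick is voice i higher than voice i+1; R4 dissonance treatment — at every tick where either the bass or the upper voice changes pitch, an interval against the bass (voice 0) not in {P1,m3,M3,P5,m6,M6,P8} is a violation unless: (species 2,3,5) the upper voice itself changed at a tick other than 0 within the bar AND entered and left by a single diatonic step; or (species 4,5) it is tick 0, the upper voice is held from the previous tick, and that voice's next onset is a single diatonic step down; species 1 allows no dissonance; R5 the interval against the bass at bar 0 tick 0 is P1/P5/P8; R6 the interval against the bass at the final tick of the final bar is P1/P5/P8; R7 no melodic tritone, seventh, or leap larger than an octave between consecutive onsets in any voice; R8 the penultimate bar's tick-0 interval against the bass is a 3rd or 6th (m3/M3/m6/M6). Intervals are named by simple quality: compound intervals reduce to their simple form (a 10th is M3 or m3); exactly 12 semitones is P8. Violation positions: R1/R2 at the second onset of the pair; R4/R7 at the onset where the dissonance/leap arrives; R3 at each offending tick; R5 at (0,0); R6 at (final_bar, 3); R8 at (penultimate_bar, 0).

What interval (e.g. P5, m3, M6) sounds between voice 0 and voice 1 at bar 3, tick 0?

voice 0=D4 voice 1=F4 -> m3

m3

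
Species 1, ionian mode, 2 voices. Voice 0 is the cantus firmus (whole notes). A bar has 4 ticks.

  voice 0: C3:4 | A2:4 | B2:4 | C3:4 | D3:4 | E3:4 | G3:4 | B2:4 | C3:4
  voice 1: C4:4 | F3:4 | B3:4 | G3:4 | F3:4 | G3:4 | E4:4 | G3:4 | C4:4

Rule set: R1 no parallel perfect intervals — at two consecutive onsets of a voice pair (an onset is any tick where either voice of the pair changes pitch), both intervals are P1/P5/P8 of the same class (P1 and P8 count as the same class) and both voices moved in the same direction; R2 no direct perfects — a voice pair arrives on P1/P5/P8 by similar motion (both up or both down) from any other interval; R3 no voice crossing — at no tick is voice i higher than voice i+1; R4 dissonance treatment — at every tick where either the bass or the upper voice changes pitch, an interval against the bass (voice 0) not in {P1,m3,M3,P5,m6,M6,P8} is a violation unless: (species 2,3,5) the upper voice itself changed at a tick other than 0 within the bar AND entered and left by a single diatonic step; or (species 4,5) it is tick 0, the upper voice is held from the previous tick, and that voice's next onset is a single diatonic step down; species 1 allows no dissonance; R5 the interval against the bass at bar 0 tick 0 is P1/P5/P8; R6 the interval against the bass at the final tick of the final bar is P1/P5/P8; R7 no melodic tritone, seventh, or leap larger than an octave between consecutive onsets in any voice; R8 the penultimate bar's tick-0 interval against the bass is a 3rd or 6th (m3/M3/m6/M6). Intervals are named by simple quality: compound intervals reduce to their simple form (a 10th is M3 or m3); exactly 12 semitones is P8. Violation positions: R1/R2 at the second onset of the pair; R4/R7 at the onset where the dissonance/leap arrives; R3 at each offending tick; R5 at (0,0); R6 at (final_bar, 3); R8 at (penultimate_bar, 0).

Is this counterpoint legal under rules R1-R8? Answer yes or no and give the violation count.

No (3 violations)

bar 0: v0=C3 v1=C4 (P8)
bar 1: v0=A2 v1=F3 (m6)
bar 2: v0=B2 v1=B3 (P8)
bar 3: v0=C3 v1=G3 (P5)
bar 4: v0=D3 v1=F3 (m3)
bar 5: v0=E3 v1=G3 (m3)
bar 6: v0=G3 v1=E4 (M6)
bar 7: v0=B2 v1=G3 (m6)
bar 8: v0=C3 v1=C4 (P8)
  R2 @ bar2.0: A2/F3 m6 -> B2/B3 P8 similar
  R7 @ bar2.0: F3->B3 leap 6st
  R2 @ bar8.0: B2/G3 m6 -> C3/C4 P8 similar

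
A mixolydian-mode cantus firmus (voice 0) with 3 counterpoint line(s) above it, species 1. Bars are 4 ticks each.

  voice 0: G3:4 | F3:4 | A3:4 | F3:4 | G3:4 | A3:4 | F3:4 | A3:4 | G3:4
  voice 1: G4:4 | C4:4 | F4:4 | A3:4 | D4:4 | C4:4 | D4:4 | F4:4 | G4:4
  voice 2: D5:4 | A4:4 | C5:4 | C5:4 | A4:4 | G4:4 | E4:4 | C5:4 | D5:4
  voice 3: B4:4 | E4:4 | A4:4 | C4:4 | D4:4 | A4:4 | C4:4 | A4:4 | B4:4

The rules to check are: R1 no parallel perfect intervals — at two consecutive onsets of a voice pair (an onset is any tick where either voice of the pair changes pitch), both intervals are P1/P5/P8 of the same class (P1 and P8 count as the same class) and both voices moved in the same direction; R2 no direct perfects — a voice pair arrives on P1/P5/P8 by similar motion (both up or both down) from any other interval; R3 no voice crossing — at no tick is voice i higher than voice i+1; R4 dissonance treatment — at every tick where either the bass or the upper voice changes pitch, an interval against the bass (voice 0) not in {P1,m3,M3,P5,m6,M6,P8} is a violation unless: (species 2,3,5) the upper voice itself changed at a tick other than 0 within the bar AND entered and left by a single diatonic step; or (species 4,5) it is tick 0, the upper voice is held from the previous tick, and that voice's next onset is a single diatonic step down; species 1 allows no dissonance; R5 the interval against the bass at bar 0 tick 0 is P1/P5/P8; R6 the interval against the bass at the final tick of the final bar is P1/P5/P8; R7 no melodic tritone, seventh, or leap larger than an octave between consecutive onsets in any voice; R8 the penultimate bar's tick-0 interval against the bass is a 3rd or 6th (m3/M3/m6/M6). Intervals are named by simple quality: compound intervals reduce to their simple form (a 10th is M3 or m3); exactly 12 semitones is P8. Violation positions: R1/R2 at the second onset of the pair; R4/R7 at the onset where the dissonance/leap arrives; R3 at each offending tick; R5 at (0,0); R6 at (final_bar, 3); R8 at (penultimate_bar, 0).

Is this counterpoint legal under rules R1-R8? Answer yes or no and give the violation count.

No (52 violations)

bar 0: v0=G3 v1=G4 v2=D5 v3=B4 (M3)
bar 1: v0=F3 v1=C4 v2=A4 v3=E4 (M7)
bar 2: v0=A3 v1=F4 v2=C5 v3=A4 (P8)
bar 3: v0=F3 v1=A3 v2=C5 v3=C4 (P5)
bar 4: v0=G3 v1=D4 v2=A4 v3=D4 (P5)
bar 5: v0=A3 v1=C4 v2=G4 v3=A4 (P8)
bar 6: v0=F3 v1=D4 v2=E4 v3=C4 (P5)
bar 7: v0=A3 v1=F4 v2=C5 v3=A4 (P8)
bar 8: v0=G3 v1=G4 v2=D5 v3=B4 (M3)
  R3 @ bar0.0: D5 above B4
  R5 @ bar0.0: opens on M3
  R3 @ bar0.1: D5 above B4
  R3 @ bar0.2: D5 above B4
  R3 @ bar0.3: D5 above B4
  R2 @ bar1.0: G3/G4 P8 -> F3/C4 P5 similar
  R3 @ bar1.0: A4 above E4
  R4 @ bar1.0: F3/E4 M7 untreated
  R3 @ bar1.1: A4 above E4
  R3 @ bar1.2: A4 above E4
  R3 @ bar1.3: A4 above E4
  R2 @ bar2.0: F3/E4 M7 -> A3/A4 P8 similar
  R2 @ bar2.0: C4/A4 M6 -> F4/C5 P5 similar
  R3 @ bar2.0: C5 above A4
  R3 @ bar2.1: C5 above A4
  R3 @ bar2.2: C5 above A4
  R3 @ bar2.3: C5 above A4
  R2 @ bar3.0: A3/A4 P8 -> F3/C4 P5 similar
  R3 @ bar3.0: C5 above C4
  R3 @ bar3.1: C5 above C4
  R3 @ bar3.2: C5 above C4
  R3 @ bar3.3: C5 above C4
  R1 @ bar4.0: F3/C4 P5 -> G3/D4 P5 similar
  R2 @ bar4.0: F3/A3 M3 -> G3/D4 P5 similar
  R2 @ bar4.0: A3/C4 m3 -> D4/D4 P1 similar
  R3 @ bar4.0: A4 above D4
  R4 @ bar4.0: G3/A4 M2 untreated
  R3 @ bar4.1: A4 above D4
  R3 @ bar4.2: A4 above D4
  R3 @ bar4.3: A4 above D4
  R1 @ bar5.0: D4/A4 P5 -> C4/G4 P5 similar
  R2 @ bar5.0: G3/D4 P5 -> A3/A4 P8 similar
  R4 @ bar5.0: A3/G4 m7 untreated
  R2 @ bar6.0: A3/A4 P8 -> F3/C4 P5 similar
  R3 @ bar6.0: E4 above C4
  R4 @ bar6.0: F3/E4 M7 untreated
  R3 @ bar6.1: E4 above C4
  R3 @ bar6.2: E4 above C4
  R3 @ bar6.3: E4 above C4
  R2 @ bar7.0: F3/C4 P5 -> A3/A4 P8 similar
  R2 @ bar7.0: D4/E4 M2 -> F4/C5 P5 similar
  R3 @ bar7.0: C5 above A4
  R8 @ bar7.0: penult P8 not 3rd/6th
  R3 @ bar7.1: C5 above A4
  R3 @ bar7.2: C5 above A4
  R3 @ bar7.3: C5 above A4
  R1 @ bar8.0: F4/C5 P5 -> G4/D5 P5 similar
  R3 @ bar8.0: D5 above B4
  R3 @ bar8.1: D5 above B4
  R3 @ bar8.2: D5 above B4
  R3 @ bar8.3: D5 above B4
  R6 @ bar8.3: closes on M3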